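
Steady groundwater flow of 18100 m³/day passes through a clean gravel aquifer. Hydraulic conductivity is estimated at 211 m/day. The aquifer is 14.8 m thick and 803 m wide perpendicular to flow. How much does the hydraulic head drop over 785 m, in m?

Cross-sectional area A = 803 × 14.8 = 11884 m².
From Q = K·A·i, i = Q / (K·A) = 18100 / (211.0 × 11884) = 0.007218.
Head loss Δh = i · L = 0.007218 × 785 = 5.666 m.

5.67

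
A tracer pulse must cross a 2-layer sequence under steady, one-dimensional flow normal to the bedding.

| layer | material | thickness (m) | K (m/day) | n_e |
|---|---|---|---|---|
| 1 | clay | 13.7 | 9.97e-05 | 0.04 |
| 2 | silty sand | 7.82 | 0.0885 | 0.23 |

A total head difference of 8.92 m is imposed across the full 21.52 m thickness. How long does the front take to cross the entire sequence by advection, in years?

With flow normal to the layers, continuity requires the same specific discharge q through every layer.
Σ(b_i/K_i) = 13.7/9.97e-05 + 7.82/0.0885 = 1.375e+05 d.
q = Δh / Σ(b_i/K_i) = 8.92 / 1.375e+05 = 6.487e-05 m/day.
In each layer the seepage velocity is v_i = q/n_i, so the layer transit time is t_i = b_i·n_i / q:
  layer 1 (clay): t_1 = 13.7 × 0.04 / 6.487e-05 = 8447 d
  layer 2 (silty sand): t_2 = 7.82 × 0.23 / 6.487e-05 = 27725 d
Total t = Σ t_i = 36173 days = 99.03 years.

99.0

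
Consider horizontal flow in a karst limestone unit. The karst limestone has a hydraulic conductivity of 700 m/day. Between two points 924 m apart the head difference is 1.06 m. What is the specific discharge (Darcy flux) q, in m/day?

0.803

Hydraulic gradient i = Δh / L = 1.06 / 924 = 0.001147.
Specific discharge q = K · i = 700.0 × 0.001147 = 0.8030 m/day.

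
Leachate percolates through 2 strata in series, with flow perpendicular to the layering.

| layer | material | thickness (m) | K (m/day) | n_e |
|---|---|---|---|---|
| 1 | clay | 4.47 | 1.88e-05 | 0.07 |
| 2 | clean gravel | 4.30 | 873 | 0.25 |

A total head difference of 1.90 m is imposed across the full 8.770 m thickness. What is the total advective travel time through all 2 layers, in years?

With flow normal to the layers, continuity requires the same specific discharge q through every layer.
Σ(b_i/K_i) = 4.47/1.88e-05 + 4.30/873 = 2.378e+05 d.
q = Δh / Σ(b_i/K_i) = 1.90 / 2.378e+05 = 7.991e-06 m/day.
In each layer the seepage velocity is v_i = q/n_i, so the layer transit time is t_i = b_i·n_i / q:
  layer 1 (clay): t_1 = 4.47 × 0.07 / 7.991e-06 = 39156 d
  layer 2 (clean gravel): t_2 = 4.30 × 0.25 / 7.991e-06 = 1.345e+05 d
Total t = Σ t_i = 1.737e+05 days = 475.5 years.

476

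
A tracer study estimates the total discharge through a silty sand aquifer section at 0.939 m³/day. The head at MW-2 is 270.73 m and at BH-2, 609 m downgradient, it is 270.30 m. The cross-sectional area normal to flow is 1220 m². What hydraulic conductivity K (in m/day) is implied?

1.09

Hydraulic gradient i = (270.73 − 270.30) / 609 = 0.43 / 609 = 0.0007061.
From Q = K·A·i, K = Q / (A·i) = 0.939 / (1220 × 0.0007061) = 1.090 m/day.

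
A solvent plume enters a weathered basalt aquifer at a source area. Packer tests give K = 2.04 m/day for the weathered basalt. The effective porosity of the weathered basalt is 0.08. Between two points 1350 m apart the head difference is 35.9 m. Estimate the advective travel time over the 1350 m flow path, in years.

5.45

Hydraulic gradient i = Δh / L = 35.9 / 1350 = 0.02659.
Darcy flux q = K · i = 2.040 × 0.02659 = 0.05425 m/day.
Seepage velocity v = q / n_e = 0.05425 / 0.08 = 0.6781 m/day.
Travel time t = L / v = 1350 / 0.6781 = 1991 days = 5.451 years.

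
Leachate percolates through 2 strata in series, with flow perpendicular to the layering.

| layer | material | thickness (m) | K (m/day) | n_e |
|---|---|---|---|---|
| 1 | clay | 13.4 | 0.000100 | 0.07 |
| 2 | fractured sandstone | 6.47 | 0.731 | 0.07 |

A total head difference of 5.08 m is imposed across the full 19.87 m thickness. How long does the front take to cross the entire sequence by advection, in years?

With flow normal to the layers, continuity requires the same specific discharge q through every layer.
Σ(b_i/K_i) = 13.4/0.000100 + 6.47/0.731 = 1.340e+05 d.
q = Δh / Σ(b_i/K_i) = 5.08 / 1.340e+05 = 3.791e-05 m/day.
In each layer the seepage velocity is v_i = q/n_i, so the layer transit time is t_i = b_i·n_i / q:
  layer 1 (clay): t_1 = 13.4 × 0.07 / 3.791e-05 = 24744 d
  layer 2 (fractured sandstone): t_2 = 6.47 × 0.07 / 3.791e-05 = 11947 d
Total t = Σ t_i = 36692 days = 100.5 years.

100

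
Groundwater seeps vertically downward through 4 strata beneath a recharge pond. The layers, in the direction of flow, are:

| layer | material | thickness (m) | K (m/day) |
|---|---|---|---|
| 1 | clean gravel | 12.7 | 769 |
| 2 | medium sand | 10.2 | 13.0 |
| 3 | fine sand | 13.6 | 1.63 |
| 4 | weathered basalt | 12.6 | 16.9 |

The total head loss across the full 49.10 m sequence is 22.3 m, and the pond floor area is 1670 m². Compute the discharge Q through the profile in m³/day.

Flow is perpendicular to layering, so the layers act in series and the equivalent K is the thickness-weighted harmonic mean.
Total thickness L = 12.7 + 10.2 + 13.6 + 12.6 = 49.10 m.
Σ(b_i/K_i) = 12.7/769 + 10.2/13.0 + 13.6/1.63 + 12.6/16.9 = 9.890 d.
K_eq = L / Σ(b_i/K_i) = 49.10 / 9.890 = 4.964 m/day.
Q = K_eq · A · (Δh/L) = 4.964 × 1670 × (22.3/49.10) = 3765 m³/day.

3770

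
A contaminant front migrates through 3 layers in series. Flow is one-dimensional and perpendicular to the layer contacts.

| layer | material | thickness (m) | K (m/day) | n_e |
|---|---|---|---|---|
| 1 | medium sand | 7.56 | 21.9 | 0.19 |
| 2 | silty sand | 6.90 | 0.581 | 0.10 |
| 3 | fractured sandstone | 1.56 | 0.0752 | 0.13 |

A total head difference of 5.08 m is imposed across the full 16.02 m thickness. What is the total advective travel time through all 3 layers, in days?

With flow normal to the layers, continuity requires the same specific discharge q through every layer.
Σ(b_i/K_i) = 7.56/21.9 + 6.90/0.581 + 1.56/0.0752 = 32.97 d.
q = Δh / Σ(b_i/K_i) = 5.08 / 32.97 = 0.1541 m/day.
In each layer the seepage velocity is v_i = q/n_i, so the layer transit time is t_i = b_i·n_i / q:
  layer 1 (medium sand): t_1 = 7.56 × 0.19 / 0.1541 = 9.321 d
  layer 2 (silty sand): t_2 = 6.90 × 0.10 / 0.1541 = 4.478 d
  layer 3 (fractured sandstone): t_3 = 1.56 × 0.13 / 0.1541 = 1.316 d
Total t = Σ t_i = 15.12 days.

15.1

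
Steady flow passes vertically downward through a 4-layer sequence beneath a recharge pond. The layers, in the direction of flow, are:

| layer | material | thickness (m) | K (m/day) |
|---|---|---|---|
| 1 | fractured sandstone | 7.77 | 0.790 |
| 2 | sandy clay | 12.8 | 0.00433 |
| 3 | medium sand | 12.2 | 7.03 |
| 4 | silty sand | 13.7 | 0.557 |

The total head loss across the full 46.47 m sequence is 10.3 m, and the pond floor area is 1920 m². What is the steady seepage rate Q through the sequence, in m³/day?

Flow is perpendicular to layering, so the layers act in series and the equivalent K is the thickness-weighted harmonic mean.
Total thickness L = 7.77 + 12.8 + 12.2 + 13.7 = 46.47 m.
Σ(b_i/K_i) = 7.77/0.790 + 12.8/0.00433 + 12.2/7.03 + 13.7/0.557 = 2992 d.
K_eq = L / Σ(b_i/K_i) = 46.47 / 2992 = 0.01553 m/day.
Q = K_eq · A · (Δh/L) = 0.01553 × 1920 × (10.3/46.47) = 6.609 m³/day.

6.61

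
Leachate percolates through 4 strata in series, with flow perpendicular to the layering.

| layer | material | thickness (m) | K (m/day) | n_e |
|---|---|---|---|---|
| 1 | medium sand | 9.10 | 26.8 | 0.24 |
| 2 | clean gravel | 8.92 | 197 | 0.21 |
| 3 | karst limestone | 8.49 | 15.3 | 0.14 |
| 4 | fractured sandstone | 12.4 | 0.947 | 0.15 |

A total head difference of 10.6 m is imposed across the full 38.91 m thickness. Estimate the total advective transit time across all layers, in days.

9.41

With flow normal to the layers, continuity requires the same specific discharge q through every layer.
Σ(b_i/K_i) = 9.10/26.8 + 8.92/197 + 8.49/15.3 + 12.4/0.947 = 14.03 d.
q = Δh / Σ(b_i/K_i) = 10.6 / 14.03 = 0.7553 m/day.
In each layer the seepage velocity is v_i = q/n_i, so the layer transit time is t_i = b_i·n_i / q:
  layer 1 (medium sand): t_1 = 9.10 × 0.24 / 0.7553 = 2.891 d
  layer 2 (clean gravel): t_2 = 8.92 × 0.21 / 0.7553 = 2.480 d
  layer 3 (karst limestone): t_3 = 8.49 × 0.14 / 0.7553 = 1.574 d
  layer 4 (fractured sandstone): t_4 = 12.4 × 0.15 / 0.7553 = 2.463 d
Total t = Σ t_i = 9.408 days.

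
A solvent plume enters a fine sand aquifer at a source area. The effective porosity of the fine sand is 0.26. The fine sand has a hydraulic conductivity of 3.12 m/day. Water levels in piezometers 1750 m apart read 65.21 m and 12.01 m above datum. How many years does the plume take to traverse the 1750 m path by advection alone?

Hydraulic gradient i = (65.21 − 12.01) / 1750 = 53.2 / 1750 = 0.03040.
Darcy flux q = K · i = 3.120 × 0.03040 = 0.09485 m/day.
Seepage velocity v = q / n_e = 0.09485 / 0.26 = 0.3648 m/day.
Travel time t = L / v = 1750 / 0.3648 = 4797 days = 13.13 years.

13.1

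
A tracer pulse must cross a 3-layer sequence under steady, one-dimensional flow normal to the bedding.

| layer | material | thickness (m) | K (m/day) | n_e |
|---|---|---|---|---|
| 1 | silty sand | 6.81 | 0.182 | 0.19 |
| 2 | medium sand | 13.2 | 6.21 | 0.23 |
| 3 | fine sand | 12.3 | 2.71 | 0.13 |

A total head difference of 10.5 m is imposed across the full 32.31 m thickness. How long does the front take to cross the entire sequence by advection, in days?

With flow normal to the layers, continuity requires the same specific discharge q through every layer.
Σ(b_i/K_i) = 6.81/0.182 + 13.2/6.21 + 12.3/2.71 = 44.08 d.
q = Δh / Σ(b_i/K_i) = 10.5 / 44.08 = 0.2382 m/day.
In each layer the seepage velocity is v_i = q/n_i, so the layer transit time is t_i = b_i·n_i / q:
  layer 1 (silty sand): t_1 = 6.81 × 0.19 / 0.2382 = 5.432 d
  layer 2 (medium sand): t_2 = 13.2 × 0.23 / 0.2382 = 12.75 d
  layer 3 (fine sand): t_3 = 12.3 × 0.13 / 0.2382 = 6.713 d
Total t = Σ t_i = 24.89 days.

24.9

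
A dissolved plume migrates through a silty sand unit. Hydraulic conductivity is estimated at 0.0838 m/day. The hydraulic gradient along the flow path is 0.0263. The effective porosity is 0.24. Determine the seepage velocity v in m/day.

0.00918

Hydraulic gradient i = 0.0263.
Darcy flux q = K · i = 0.08380 × 0.02630 = 0.002204 m/day.
Seepage velocity v = q / n_e = 0.002204 / 0.24 = 0.009183 m/day.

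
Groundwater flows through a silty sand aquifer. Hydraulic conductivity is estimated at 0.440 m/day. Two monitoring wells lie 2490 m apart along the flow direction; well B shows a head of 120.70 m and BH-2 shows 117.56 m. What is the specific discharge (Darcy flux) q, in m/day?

0.000555

Hydraulic gradient i = (120.70 − 117.56) / 2490 = 3.14 / 2490 = 0.001261.
Specific discharge q = K · i = 0.4400 × 0.001261 = 0.0005549 m/day.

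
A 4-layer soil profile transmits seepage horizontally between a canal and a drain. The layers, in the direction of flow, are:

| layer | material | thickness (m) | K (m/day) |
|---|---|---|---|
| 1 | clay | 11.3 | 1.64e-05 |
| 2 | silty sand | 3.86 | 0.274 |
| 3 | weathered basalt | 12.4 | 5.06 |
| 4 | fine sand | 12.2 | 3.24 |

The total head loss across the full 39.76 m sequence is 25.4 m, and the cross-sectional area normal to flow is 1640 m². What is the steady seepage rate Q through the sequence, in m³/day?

Flow is perpendicular to layering, so the layers act in series and the equivalent K is the thickness-weighted harmonic mean.
Total thickness L = 11.3 + 3.86 + 12.4 + 12.2 = 39.76 m.
Σ(b_i/K_i) = 11.3/1.64e-05 + 3.86/0.274 + 12.4/5.06 + 12.2/3.24 = 6.890e+05 d.
K_eq = L / Σ(b_i/K_i) = 39.76 / 6.890e+05 = 5.770e-05 m/day.
Q = K_eq · A · (Δh/L) = 5.770e-05 × 1640 × (25.4/39.76) = 0.06045 m³/day.

0.0605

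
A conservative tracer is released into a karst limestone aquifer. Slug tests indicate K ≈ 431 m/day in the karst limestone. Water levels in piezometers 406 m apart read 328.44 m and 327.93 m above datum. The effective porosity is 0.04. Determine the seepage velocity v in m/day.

Hydraulic gradient i = (328.44 − 327.93) / 406 = 0.51 / 406 = 0.001256.
Darcy flux q = K · i = 431.0 × 0.001256 = 0.5414 m/day.
Seepage velocity v = q / n_e = 0.5414 / 0.04 = 13.54 m/day.

13.5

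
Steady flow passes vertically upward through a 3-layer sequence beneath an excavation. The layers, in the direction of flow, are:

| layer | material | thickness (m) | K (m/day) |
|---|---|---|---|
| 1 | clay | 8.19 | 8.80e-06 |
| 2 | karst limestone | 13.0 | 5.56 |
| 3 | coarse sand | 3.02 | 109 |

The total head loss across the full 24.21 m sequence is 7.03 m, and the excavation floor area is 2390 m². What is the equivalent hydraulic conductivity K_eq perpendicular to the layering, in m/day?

Flow is perpendicular to layering, so the layers act in series and the equivalent K is the thickness-weighted harmonic mean.
Total thickness L = 8.19 + 13.0 + 3.02 = 24.21 m.
Σ(b_i/K_i) = 8.19/8.80e-06 + 13.0/5.56 + 3.02/109 = 9.307e+05 d.
K_eq = L / Σ(b_i/K_i) = 24.21 / 9.307e+05 = 2.601e-05 m/day.

2.60e-05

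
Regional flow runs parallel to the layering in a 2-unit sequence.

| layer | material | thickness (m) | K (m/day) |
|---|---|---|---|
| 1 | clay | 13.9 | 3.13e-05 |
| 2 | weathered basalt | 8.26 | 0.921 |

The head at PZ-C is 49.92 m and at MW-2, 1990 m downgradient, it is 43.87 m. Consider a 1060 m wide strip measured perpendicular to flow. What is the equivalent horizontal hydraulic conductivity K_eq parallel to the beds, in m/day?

Flow is parallel to layering, so each bed carries its own Darcy discharge and the transmissivities add.
Σ(K_i·b_i) = 3.13e-05×13.9 + 0.921×8.26 = 7.608 m²/day.
Total thickness b = 22.16 m, so K_eq = Σ(K_i·b_i)/b = 0.3433 m/day.

0.343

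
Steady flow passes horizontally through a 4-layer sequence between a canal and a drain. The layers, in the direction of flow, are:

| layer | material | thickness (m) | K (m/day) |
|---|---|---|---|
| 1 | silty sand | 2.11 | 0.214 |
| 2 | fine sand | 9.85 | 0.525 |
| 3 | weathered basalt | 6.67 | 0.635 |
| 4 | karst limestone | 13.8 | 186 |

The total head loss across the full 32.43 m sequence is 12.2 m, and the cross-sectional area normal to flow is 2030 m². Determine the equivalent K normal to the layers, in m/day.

Flow is perpendicular to layering, so the layers act in series and the equivalent K is the thickness-weighted harmonic mean.
Total thickness L = 2.11 + 9.85 + 6.67 + 13.8 = 32.43 m.
Σ(b_i/K_i) = 2.11/0.214 + 9.85/0.525 + 6.67/0.635 + 13.8/186 = 39.20 d.
K_eq = L / Σ(b_i/K_i) = 32.43 / 39.20 = 0.8273 m/day.

0.827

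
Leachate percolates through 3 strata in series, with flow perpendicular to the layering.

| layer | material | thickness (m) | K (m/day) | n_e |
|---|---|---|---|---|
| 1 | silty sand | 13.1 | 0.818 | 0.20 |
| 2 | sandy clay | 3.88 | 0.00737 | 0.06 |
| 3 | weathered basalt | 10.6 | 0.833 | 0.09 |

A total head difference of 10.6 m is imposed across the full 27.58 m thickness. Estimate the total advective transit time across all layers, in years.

0.546

With flow normal to the layers, continuity requires the same specific discharge q through every layer.
Σ(b_i/K_i) = 13.1/0.818 + 3.88/0.00737 + 10.6/0.833 = 555.2 d.
q = Δh / Σ(b_i/K_i) = 10.6 / 555.2 = 0.01909 m/day.
In each layer the seepage velocity is v_i = q/n_i, so the layer transit time is t_i = b_i·n_i / q:
  layer 1 (silty sand): t_1 = 13.1 × 0.20 / 0.01909 = 137.2 d
  layer 2 (sandy clay): t_2 = 3.88 × 0.06 / 0.01909 = 12.19 d
  layer 3 (weathered basalt): t_3 = 10.6 × 0.09 / 0.01909 = 49.97 d
Total t = Σ t_i = 199.4 days = 0.5459 years.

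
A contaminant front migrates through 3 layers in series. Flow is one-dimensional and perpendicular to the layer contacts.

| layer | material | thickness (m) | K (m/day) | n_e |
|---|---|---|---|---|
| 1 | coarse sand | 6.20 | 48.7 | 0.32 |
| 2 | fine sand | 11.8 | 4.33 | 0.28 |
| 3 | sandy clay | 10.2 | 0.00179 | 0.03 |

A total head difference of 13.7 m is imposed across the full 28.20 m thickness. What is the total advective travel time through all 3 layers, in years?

6.37

With flow normal to the layers, continuity requires the same specific discharge q through every layer.
Σ(b_i/K_i) = 6.20/48.7 + 11.8/4.33 + 10.2/0.00179 = 5701 d.
q = Δh / Σ(b_i/K_i) = 13.7 / 5701 = 0.002403 m/day.
In each layer the seepage velocity is v_i = q/n_i, so the layer transit time is t_i = b_i·n_i / q:
  layer 1 (coarse sand): t_1 = 6.20 × 0.32 / 0.002403 = 825.6 d
  layer 2 (fine sand): t_2 = 11.8 × 0.28 / 0.002403 = 1375 d
  layer 3 (sandy clay): t_3 = 10.2 × 0.03 / 0.002403 = 127.3 d
Total t = Σ t_i = 2328 days = 6.373 years.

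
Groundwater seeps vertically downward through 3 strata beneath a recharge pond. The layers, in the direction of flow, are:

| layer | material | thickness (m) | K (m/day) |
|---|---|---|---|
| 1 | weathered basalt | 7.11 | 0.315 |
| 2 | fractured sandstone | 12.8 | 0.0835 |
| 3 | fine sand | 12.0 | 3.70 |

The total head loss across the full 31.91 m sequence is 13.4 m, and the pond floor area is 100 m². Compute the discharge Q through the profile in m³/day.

7.48

Flow is perpendicular to layering, so the layers act in series and the equivalent K is the thickness-weighted harmonic mean.
Total thickness L = 7.11 + 12.8 + 12.0 = 31.91 m.
Σ(b_i/K_i) = 7.11/0.315 + 12.8/0.0835 + 12.0/3.70 = 179.1 d.
K_eq = L / Σ(b_i/K_i) = 31.91 / 179.1 = 0.1782 m/day.
Q = K_eq · A · (Δh/L) = 0.1782 × 100 × (13.4/31.91) = 7.482 m³/day.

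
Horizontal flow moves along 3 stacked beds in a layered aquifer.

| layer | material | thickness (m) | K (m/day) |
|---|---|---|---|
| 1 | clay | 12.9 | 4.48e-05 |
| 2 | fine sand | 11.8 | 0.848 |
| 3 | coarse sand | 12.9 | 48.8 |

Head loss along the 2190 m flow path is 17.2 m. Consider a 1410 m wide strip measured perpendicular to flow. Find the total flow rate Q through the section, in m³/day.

7080

Flow is parallel to layering, so each bed carries its own Darcy discharge and the transmissivities add.
Σ(K_i·b_i) = 4.48e-05×12.9 + 0.848×11.8 + 48.8×12.9 = 639.5 m²/day.
Hydraulic gradient i = Δh / L = 17.2 / 2190 = 0.007854.
Q = Σ(K_i·b_i) · W · i = 639.5 × 1410 × 0.007854 = 7082 m³/day.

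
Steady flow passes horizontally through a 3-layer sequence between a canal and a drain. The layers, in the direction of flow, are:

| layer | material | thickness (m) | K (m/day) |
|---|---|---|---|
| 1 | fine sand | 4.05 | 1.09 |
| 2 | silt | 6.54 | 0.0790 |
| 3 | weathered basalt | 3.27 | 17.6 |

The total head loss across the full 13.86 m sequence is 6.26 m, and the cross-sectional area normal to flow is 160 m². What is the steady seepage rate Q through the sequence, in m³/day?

Flow is perpendicular to layering, so the layers act in series and the equivalent K is the thickness-weighted harmonic mean.
Total thickness L = 4.05 + 6.54 + 3.27 = 13.86 m.
Σ(b_i/K_i) = 4.05/1.09 + 6.54/0.0790 + 3.27/17.6 = 86.69 d.
K_eq = L / Σ(b_i/K_i) = 13.86 / 86.69 = 0.1599 m/day.
Q = K_eq · A · (Δh/L) = 0.1599 × 160 × (6.26/13.86) = 11.55 m³/day.

11.6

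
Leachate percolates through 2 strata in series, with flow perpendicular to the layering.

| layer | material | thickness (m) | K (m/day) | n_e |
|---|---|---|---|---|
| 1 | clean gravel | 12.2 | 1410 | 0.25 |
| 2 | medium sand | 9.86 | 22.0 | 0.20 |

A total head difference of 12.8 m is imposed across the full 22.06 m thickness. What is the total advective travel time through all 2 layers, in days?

With flow normal to the layers, continuity requires the same specific discharge q through every layer.
Σ(b_i/K_i) = 12.2/1410 + 9.86/22.0 = 0.4568 d.
q = Δh / Σ(b_i/K_i) = 12.8 / 0.4568 = 28.02 m/day.
In each layer the seepage velocity is v_i = q/n_i, so the layer transit time is t_i = b_i·n_i / q:
  layer 1 (clean gravel): t_1 = 12.2 × 0.25 / 28.02 = 0.1089 d
  layer 2 (medium sand): t_2 = 9.86 × 0.20 / 28.02 = 0.07038 d
Total t = Σ t_i = 0.1792 days.

0.179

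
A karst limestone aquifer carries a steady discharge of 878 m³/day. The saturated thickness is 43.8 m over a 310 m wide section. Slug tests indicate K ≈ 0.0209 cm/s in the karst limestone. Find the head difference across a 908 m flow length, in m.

3.25

Convert K: 0.0209 cm/s × 864 = 18.06 m/day.
Cross-sectional area A = 310 × 43.8 = 13578 m².
From Q = K·A·i, i = Q / (K·A) = 878 / (18.06 × 13578) = 0.003581.
Head loss Δh = i · L = 0.003581 × 908 = 3.252 m.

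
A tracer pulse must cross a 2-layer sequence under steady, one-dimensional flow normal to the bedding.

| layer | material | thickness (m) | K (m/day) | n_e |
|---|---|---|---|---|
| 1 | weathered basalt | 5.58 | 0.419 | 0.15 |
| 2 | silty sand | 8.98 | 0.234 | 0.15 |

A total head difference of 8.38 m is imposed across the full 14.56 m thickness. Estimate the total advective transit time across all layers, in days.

With flow normal to the layers, continuity requires the same specific discharge q through every layer.
Σ(b_i/K_i) = 5.58/0.419 + 8.98/0.234 = 51.69 d.
q = Δh / Σ(b_i/K_i) = 8.38 / 51.69 = 0.1621 m/day.
In each layer the seepage velocity is v_i = q/n_i, so the layer transit time is t_i = b_i·n_i / q:
  layer 1 (weathered basalt): t_1 = 5.58 × 0.15 / 0.1621 = 5.163 d
  layer 2 (silty sand): t_2 = 8.98 × 0.15 / 0.1621 = 8.309 d
Total t = Σ t_i = 13.47 days.

13.5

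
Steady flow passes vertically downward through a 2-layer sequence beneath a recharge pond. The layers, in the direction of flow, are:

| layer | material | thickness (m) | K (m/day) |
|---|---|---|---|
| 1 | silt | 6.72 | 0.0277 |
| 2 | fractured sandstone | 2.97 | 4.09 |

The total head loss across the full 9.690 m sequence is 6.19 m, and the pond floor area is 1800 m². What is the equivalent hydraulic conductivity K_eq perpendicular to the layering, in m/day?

Flow is perpendicular to layering, so the layers act in series and the equivalent K is the thickness-weighted harmonic mean.
Total thickness L = 6.72 + 2.97 = 9.690 m.
Σ(b_i/K_i) = 6.72/0.0277 + 2.97/4.09 = 243.3 d.
K_eq = L / Σ(b_i/K_i) = 9.690 / 243.3 = 0.03982 m/day.

0.0398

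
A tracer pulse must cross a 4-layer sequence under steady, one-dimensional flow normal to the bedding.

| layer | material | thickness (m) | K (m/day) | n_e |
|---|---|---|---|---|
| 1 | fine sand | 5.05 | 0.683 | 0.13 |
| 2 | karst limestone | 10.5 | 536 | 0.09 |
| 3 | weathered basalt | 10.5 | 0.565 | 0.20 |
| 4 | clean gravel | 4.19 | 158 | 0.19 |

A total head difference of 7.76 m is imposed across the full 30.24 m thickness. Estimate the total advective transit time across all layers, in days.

15.1

With flow normal to the layers, continuity requires the same specific discharge q through every layer.
Σ(b_i/K_i) = 5.05/0.683 + 10.5/536 + 10.5/0.565 + 4.19/158 = 26.02 d.
q = Δh / Σ(b_i/K_i) = 7.76 / 26.02 = 0.2982 m/day.
In each layer the seepage velocity is v_i = q/n_i, so the layer transit time is t_i = b_i·n_i / q:
  layer 1 (fine sand): t_1 = 5.05 × 0.13 / 0.2982 = 2.202 d
  layer 2 (karst limestone): t_2 = 10.5 × 0.09 / 0.2982 = 3.169 d
  layer 3 (weathered basalt): t_3 = 10.5 × 0.20 / 0.2982 = 7.043 d
  layer 4 (clean gravel): t_4 = 4.19 × 0.19 / 0.2982 = 2.670 d
Total t = Σ t_i = 15.08 days.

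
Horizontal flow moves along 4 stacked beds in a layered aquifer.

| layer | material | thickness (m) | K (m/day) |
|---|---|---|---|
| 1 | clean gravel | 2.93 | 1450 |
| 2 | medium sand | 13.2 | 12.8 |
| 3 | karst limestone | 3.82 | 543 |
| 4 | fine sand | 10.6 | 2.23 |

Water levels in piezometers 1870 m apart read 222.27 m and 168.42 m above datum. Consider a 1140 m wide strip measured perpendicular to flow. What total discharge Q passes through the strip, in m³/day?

214000

Flow is parallel to layering, so each bed carries its own Darcy discharge and the transmissivities add.
Σ(K_i·b_i) = 1450×2.93 + 12.8×13.2 + 543×3.82 + 2.23×10.6 = 6515 m²/day.
Hydraulic gradient i = (222.27 − 168.42) / 1870 = 53.85 / 1870 = 0.02880.
Q = Σ(K_i·b_i) · W · i = 6515 × 1140 × 0.02880 = 2.139e+05 m³/day.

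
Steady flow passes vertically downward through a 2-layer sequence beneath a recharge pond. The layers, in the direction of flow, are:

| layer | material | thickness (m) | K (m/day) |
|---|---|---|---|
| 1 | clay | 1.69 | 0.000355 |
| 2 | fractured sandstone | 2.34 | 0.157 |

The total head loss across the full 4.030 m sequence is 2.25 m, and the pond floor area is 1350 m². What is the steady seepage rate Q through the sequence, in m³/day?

0.636

Flow is perpendicular to layering, so the layers act in series and the equivalent K is the thickness-weighted harmonic mean.
Total thickness L = 1.69 + 2.34 = 4.030 m.
Σ(b_i/K_i) = 1.69/0.000355 + 2.34/0.157 = 4775 d.
K_eq = L / Σ(b_i/K_i) = 4.030 / 4775 = 0.0008439 m/day.
Q = K_eq · A · (Δh/L) = 0.0008439 × 1350 × (2.25/4.030) = 0.6361 m³/day.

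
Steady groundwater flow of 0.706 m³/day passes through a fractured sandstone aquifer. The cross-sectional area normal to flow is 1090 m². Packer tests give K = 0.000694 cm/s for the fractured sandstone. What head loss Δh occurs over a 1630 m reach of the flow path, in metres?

Convert K: 0.000694 cm/s × 864 = 0.5996 m/day.
From Q = K·A·i, i = Q / (K·A) = 0.706 / (0.5996 × 1090) = 0.001080.
Head loss Δh = i · L = 0.001080 × 1630 = 1.761 m.

1.76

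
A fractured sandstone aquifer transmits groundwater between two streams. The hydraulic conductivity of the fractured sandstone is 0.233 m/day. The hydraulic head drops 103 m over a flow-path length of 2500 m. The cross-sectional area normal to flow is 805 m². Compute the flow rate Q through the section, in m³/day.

Hydraulic gradient i = Δh / L = 103 / 2500 = 0.04120.
Darcy's law: Q = K · A · i = 0.2330 × 805.0 × 0.04120 = 7.728 m³/day.

7.73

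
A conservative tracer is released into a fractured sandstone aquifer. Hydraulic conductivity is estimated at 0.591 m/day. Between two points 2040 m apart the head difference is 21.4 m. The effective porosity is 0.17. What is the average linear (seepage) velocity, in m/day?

0.0365

Hydraulic gradient i = Δh / L = 21.4 / 2040 = 0.01049.
Darcy flux q = K · i = 0.5910 × 0.01049 = 0.006200 m/day.
Seepage velocity v = q / n_e = 0.006200 / 0.17 = 0.03647 m/day.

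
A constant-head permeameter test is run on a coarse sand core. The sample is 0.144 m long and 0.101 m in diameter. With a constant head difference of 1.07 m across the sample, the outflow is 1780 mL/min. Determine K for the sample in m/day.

43.1

Cross-sectional area A = π·(d/2)² = π × (0.101/2)² = 0.008012 m².
Convert discharge: 1780 mL/min = 2.967e-05 m³/s.
Darcy's law rearranged: K = Q·L / (A·Δh) = 2.967e-05 × 0.144 / (0.008012 × 1.07) = 0.0004983 m/s = 43.06 m/day.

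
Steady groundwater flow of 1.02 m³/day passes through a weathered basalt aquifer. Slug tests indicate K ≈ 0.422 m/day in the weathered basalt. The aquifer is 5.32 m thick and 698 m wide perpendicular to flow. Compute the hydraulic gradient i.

0.000651

Cross-sectional area A = 698 × 5.32 = 3713 m².
From Q = K·A·i, i = Q / (K·A) = 1.02 / (0.4220 × 3713) = 0.0006509.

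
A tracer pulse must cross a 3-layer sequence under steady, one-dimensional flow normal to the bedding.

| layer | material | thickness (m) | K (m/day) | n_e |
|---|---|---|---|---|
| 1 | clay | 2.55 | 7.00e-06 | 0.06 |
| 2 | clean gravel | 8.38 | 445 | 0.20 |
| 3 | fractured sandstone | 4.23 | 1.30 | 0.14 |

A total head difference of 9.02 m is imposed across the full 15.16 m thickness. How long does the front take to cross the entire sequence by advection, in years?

268

With flow normal to the layers, continuity requires the same specific discharge q through every layer.
Σ(b_i/K_i) = 2.55/7.00e-06 + 8.38/445 + 4.23/1.30 = 3.643e+05 d.
q = Δh / Σ(b_i/K_i) = 9.02 / 3.643e+05 = 2.476e-05 m/day.
In each layer the seepage velocity is v_i = q/n_i, so the layer transit time is t_i = b_i·n_i / q:
  layer 1 (clay): t_1 = 2.55 × 0.06 / 2.476e-05 = 6179 d
  layer 2 (clean gravel): t_2 = 8.38 × 0.20 / 2.476e-05 = 67688 d
  layer 3 (fractured sandstone): t_3 = 4.23 × 0.14 / 2.476e-05 = 23917 d
Total t = Σ t_i = 97785 days = 267.7 years.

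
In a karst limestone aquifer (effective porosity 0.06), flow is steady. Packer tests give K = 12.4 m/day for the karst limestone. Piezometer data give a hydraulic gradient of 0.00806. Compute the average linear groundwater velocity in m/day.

Hydraulic gradient i = 0.00806.
Darcy flux q = K · i = 12.40 × 0.008060 = 0.09994 m/day.
Seepage velocity v = q / n_e = 0.09994 / 0.06 = 1.666 m/day.

1.67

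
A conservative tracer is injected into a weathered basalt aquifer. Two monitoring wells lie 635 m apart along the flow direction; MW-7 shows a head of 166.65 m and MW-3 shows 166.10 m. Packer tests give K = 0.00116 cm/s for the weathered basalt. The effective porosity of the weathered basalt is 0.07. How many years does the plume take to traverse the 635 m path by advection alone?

Convert K: 0.00116 cm/s × 864 = 1.002 m/day.
Hydraulic gradient i = (166.65 − 166.10) / 635 = 0.55 / 635 = 0.0008661.
Darcy flux q = K · i = 1.002 × 0.0008661 = 0.0008681 m/day.
Seepage velocity v = q / n_e = 0.0008681 / 0.07 = 0.01240 m/day.
Travel time t = L / v = 635 / 0.01240 = 51205 days = 140.2 years.

140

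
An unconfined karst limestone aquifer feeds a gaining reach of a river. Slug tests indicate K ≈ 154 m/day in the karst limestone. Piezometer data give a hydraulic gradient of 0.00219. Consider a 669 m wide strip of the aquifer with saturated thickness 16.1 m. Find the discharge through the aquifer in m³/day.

Cross-sectional area A = 669 × 16.1 = 10771 m².
Hydraulic gradient i = 0.00219.
Darcy's law: Q = K · A · i = 154.0 × 10771 × 0.002190 = 3633 m³/day.

3630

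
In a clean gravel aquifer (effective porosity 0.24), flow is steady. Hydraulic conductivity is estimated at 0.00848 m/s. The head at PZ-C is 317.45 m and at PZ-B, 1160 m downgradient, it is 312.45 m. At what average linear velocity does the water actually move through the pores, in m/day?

13.2

Convert K: 0.00848 m/s × 86400 = 732.7 m/day.
Hydraulic gradient i = (317.45 − 312.45) / 1160 = 5 / 1160 = 0.004310.
Darcy flux q = K · i = 732.7 × 0.004310 = 3.158 m/day.
Seepage velocity v = q / n_e = 3.158 / 0.24 = 13.16 m/day.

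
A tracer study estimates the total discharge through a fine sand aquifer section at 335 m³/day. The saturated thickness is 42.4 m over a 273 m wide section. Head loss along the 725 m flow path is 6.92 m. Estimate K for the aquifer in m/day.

Cross-sectional area A = 273 × 42.4 = 11575 m².
Hydraulic gradient i = Δh / L = 6.92 / 725 = 0.009545.
From Q = K·A·i, K = Q / (A·i) = 335 / (11575 × 0.009545) = 3.032 m/day.

3.03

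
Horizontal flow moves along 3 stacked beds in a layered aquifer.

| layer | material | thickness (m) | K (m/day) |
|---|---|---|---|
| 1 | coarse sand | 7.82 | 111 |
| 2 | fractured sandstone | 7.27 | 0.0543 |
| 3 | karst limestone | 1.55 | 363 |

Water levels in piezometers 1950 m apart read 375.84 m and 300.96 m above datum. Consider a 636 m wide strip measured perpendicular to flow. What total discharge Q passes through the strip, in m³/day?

Flow is parallel to layering, so each bed carries its own Darcy discharge and the transmissivities add.
Σ(K_i·b_i) = 111×7.82 + 0.0543×7.27 + 363×1.55 = 1431 m²/day.
Hydraulic gradient i = (375.84 − 300.96) / 1950 = 74.88 / 1950 = 0.03840.
Q = Σ(K_i·b_i) · W · i = 1431 × 636 × 0.03840 = 34950 m³/day.

35000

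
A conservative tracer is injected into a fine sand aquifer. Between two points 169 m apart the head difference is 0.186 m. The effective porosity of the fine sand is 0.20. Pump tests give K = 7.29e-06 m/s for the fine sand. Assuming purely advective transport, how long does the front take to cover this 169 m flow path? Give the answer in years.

133

Convert K: 7.29e-06 m/s × 86400 = 0.6299 m/day.
Hydraulic gradient i = Δh / L = 0.186 / 169 = 0.001101.
Darcy flux q = K · i = 0.6299 × 0.001101 = 0.0006932 m/day.
Seepage velocity v = q / n_e = 0.0006932 / 0.20 = 0.003466 m/day.
Travel time t = L / v = 169 / 0.003466 = 48758 days = 133.5 years.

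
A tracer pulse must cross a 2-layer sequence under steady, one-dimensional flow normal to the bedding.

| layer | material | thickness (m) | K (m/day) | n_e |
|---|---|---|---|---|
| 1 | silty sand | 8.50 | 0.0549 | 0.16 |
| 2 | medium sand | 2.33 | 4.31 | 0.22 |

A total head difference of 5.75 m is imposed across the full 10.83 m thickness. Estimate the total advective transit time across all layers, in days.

With flow normal to the layers, continuity requires the same specific discharge q through every layer.
Σ(b_i/K_i) = 8.50/0.0549 + 2.33/4.31 = 155.4 d.
q = Δh / Σ(b_i/K_i) = 5.75 / 155.4 = 0.03701 m/day.
In each layer the seepage velocity is v_i = q/n_i, so the layer transit time is t_i = b_i·n_i / q:
  layer 1 (silty sand): t_1 = 8.50 × 0.16 / 0.03701 = 36.75 d
  layer 2 (medium sand): t_2 = 2.33 × 0.22 / 0.03701 = 13.85 d
Total t = Σ t_i = 50.60 days.

50.6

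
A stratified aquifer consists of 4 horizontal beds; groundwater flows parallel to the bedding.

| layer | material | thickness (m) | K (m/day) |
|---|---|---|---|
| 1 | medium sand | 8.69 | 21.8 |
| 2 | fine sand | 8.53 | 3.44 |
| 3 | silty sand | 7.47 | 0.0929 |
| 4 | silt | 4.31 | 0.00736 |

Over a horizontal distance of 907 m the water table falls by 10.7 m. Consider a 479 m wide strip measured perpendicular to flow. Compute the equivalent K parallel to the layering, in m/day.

7.57

Flow is parallel to layering, so each bed carries its own Darcy discharge and the transmissivities add.
Σ(K_i·b_i) = 21.8×8.69 + 3.44×8.53 + 0.0929×7.47 + 0.00736×4.31 = 219.5 m²/day.
Total thickness b = 29.00 m, so K_eq = Σ(K_i·b_i)/b = 7.569 m/day.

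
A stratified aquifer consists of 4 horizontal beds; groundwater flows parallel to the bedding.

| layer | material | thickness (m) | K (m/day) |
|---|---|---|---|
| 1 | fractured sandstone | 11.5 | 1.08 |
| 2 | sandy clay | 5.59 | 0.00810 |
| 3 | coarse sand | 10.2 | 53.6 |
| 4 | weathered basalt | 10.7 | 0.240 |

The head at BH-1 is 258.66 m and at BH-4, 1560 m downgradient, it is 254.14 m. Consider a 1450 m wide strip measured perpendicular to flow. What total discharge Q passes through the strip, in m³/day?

2360

Flow is parallel to layering, so each bed carries its own Darcy discharge and the transmissivities add.
Σ(K_i·b_i) = 1.08×11.5 + 0.00810×5.59 + 53.6×10.2 + 0.240×10.7 = 561.8 m²/day.
Hydraulic gradient i = (258.66 − 254.14) / 1560 = 4.52 / 1560 = 0.002897.
Q = Σ(K_i·b_i) · W · i = 561.8 × 1450 × 0.002897 = 2360 m³/day.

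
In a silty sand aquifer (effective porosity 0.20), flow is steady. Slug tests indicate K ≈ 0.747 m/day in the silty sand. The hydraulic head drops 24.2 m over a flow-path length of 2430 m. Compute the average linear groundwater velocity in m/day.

Hydraulic gradient i = Δh / L = 24.2 / 2430 = 0.009959.
Darcy flux q = K · i = 0.7470 × 0.009959 = 0.007439 m/day.
Seepage velocity v = q / n_e = 0.007439 / 0.20 = 0.03720 m/day.

0.0372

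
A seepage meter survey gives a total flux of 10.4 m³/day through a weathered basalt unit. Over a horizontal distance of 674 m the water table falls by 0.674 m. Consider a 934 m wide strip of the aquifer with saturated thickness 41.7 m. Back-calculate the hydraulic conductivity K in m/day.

0.267

Cross-sectional area A = 934 × 41.7 = 38948 m².
Hydraulic gradient i = Δh / L = 0.674 / 674 = 0.001000.
From Q = K·A·i, K = Q / (A·i) = 10.4 / (38948 × 0.001000) = 0.2670 m/day.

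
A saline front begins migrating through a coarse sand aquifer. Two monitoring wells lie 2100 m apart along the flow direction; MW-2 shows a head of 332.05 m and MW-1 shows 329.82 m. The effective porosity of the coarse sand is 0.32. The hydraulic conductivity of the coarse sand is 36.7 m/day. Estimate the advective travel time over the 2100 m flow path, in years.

Hydraulic gradient i = (332.05 − 329.82) / 2100 = 2.23 / 2100 = 0.001062.
Darcy flux q = K · i = 36.70 × 0.001062 = 0.03897 m/day.
Seepage velocity v = q / n_e = 0.03897 / 0.32 = 0.1218 m/day.
Travel time t = L / v = 2100 / 0.1218 = 17243 days = 47.21 years.

47.2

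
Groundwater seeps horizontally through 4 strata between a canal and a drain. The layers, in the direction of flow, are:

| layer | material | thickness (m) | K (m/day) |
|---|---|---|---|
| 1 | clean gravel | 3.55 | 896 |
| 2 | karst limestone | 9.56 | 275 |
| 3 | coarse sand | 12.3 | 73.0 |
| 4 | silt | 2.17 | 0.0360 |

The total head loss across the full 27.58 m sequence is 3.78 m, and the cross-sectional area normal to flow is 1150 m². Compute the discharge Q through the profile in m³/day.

71.9

Flow is perpendicular to layering, so the layers act in series and the equivalent K is the thickness-weighted harmonic mean.
Total thickness L = 3.55 + 9.56 + 12.3 + 2.17 = 27.58 m.
Σ(b_i/K_i) = 3.55/896 + 9.56/275 + 12.3/73.0 + 2.17/0.0360 = 60.48 d.
K_eq = L / Σ(b_i/K_i) = 27.58 / 60.48 = 0.4560 m/day.
Q = K_eq · A · (Δh/L) = 0.4560 × 1150 × (3.78/27.58) = 71.87 m³/day.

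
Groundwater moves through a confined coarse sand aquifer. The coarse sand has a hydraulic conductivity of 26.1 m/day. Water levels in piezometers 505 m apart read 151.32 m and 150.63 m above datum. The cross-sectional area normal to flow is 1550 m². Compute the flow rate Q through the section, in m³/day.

Hydraulic gradient i = (151.32 − 150.63) / 505 = 0.69 / 505 = 0.001366.
Darcy's law: Q = K · A · i = 26.10 × 1550 × 0.001366 = 55.28 m³/day.

55.3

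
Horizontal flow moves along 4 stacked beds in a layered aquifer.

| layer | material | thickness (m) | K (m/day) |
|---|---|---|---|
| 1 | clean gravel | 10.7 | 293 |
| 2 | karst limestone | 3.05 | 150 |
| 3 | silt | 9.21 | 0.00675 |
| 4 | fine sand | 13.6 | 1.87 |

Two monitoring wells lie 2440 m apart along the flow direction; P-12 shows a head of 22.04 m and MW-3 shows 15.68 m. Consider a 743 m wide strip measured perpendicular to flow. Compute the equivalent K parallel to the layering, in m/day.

99.0

Flow is parallel to layering, so each bed carries its own Darcy discharge and the transmissivities add.
Σ(K_i·b_i) = 293×10.7 + 150×3.05 + 0.00675×9.21 + 1.87×13.6 = 3618 m²/day.
Total thickness b = 36.56 m, so K_eq = Σ(K_i·b_i)/b = 98.96 m/day.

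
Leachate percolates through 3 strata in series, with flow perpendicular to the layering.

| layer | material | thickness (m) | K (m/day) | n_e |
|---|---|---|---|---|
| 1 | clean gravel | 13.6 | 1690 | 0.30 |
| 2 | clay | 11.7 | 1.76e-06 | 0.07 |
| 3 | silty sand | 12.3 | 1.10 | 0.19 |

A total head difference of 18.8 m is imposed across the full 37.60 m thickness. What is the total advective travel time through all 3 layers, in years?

With flow normal to the layers, continuity requires the same specific discharge q through every layer.
Σ(b_i/K_i) = 13.6/1690 + 11.7/1.76e-06 + 12.3/1.10 = 6.648e+06 d.
q = Δh / Σ(b_i/K_i) = 18.8 / 6.648e+06 = 2.828e-06 m/day.
In each layer the seepage velocity is v_i = q/n_i, so the layer transit time is t_i = b_i·n_i / q:
  layer 1 (clean gravel): t_1 = 13.6 × 0.30 / 2.828e-06 = 1.443e+06 d
  layer 2 (clay): t_2 = 11.7 × 0.07 / 2.828e-06 = 2.896e+05 d
  layer 3 (silty sand): t_3 = 12.3 × 0.19 / 2.828e-06 = 8.264e+05 d
Total t = Σ t_i = 2.559e+06 days = 7005 years.

7010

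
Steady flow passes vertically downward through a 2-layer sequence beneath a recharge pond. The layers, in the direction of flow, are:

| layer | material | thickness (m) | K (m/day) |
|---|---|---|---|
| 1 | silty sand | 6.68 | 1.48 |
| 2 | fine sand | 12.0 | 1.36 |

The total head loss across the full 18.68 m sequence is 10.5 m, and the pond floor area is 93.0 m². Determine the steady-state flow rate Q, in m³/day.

Flow is perpendicular to layering, so the layers act in series and the equivalent K is the thickness-weighted harmonic mean.
Total thickness L = 6.68 + 12.0 = 18.68 m.
Σ(b_i/K_i) = 6.68/1.48 + 12.0/1.36 = 13.34 d.
K_eq = L / Σ(b_i/K_i) = 18.68 / 13.34 = 1.401 m/day.
Q = K_eq · A · (Δh/L) = 1.401 × 93.0 × (10.5/18.68) = 73.22 m³/day.

73.2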